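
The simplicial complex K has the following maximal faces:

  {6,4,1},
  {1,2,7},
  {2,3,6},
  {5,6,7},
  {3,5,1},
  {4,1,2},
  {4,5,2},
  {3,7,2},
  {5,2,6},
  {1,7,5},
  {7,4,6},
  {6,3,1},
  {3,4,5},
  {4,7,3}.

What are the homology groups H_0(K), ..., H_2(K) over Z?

H_0 = Z,  H_1 = Z^2,  H_2 = Z.

Order the vertices as 1 < 2 < 3 < 4 < 5 < 6 < 7. Listing each simplex with vertices in this order, K has dimension 2 with simplices:

  0-simplices (7): [1], [2], [3], [4], [5], [6], [7]
  1-simplices (21): [1,2], [1,3], [1,4], [1,5], [1,6], [1,7], [2,3], [2,4], [2,5], [2,6], [2,7], [3,4], [3,5], [3,6], [3,7], [4,5], [4,6], [4,7], [5,6], [5,7], [6,7]
  2-simplices (14): [1,2,4], [1,2,7], [1,3,5], [1,3,6], [1,4,6], [1,5,7], [2,3,6], [2,3,7], [2,4,5], [2,5,6], [3,4,5], [3,4,7], [4,6,7], [5,6,7]

so the chain groups are C_0 ≅ Z^7, C_1 ≅ Z^21, C_2 ≅ Z^14.

∂_1: C_1 → C_0 is given by ∂[p,q] = [q] − [p]. For instance
  ∂[5,6] = [6] − [5].
The 7×21 boundary matrix has rank 6 and Smith normal form diag(1,1,1,1,1,1).

Boundary ∂_2: C_2 → C_1 acts by ∂[p,q,r] = [q,r] − [p,r] + [p,q]. For instance
  ∂[1,4,6] = [4,6] − [1,6] + [1,4],
  ∂[1,2,7] = [2,7] − [1,7] + [1,2].
As a 21×14 matrix over Z this has rank 13, with invariant factors (1,1,1,1,1,1,1,1,1,1,1,1,1).

Now H_k = ker ∂_k / im ∂_{k+1}, so:

  H_0: rank C_0 − rank ∂_1 = 7 − 6 = 1, and the invariant factors of ∂_1 are all 1, so H_0 ≅ Z.
  H_1: rank ker ∂_1 − rank ∂_2 = (21 − 6) − 13 = 2, and the invariant factors of ∂_2 are all 1, so H_1 ≅ Z^2.
  H_2: rank ker ∂_2 − rank ∂_3 = (14 − 13) − 0 = 1, and there is no ∂_3, so H_2 ≅ Z.

As a check, the Euler characteristic is 7 − 21 + 14 = 0, which agrees with 1 − 2 + 1 = 0.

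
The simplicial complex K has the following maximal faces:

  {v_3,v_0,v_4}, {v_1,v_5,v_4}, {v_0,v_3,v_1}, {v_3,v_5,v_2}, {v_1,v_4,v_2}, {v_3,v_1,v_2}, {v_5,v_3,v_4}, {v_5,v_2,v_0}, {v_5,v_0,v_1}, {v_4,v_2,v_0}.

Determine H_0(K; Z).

We work with the vertex ordering v_0 < v_1 < v_2 < v_3 < v_4 < v_5. The simplices of K, each written with vertices in increasing order, are:

  0-simplices (6): [v_0], [v_1], [v_2], [v_3], [v_4], [v_5]
  1-simplices (15): (15 of them)
  2-simplices (10): [v_0,v_1,v_3], [v_0,v_1,v_5], [v_0,v_2,v_4], [v_0,v_2,v_5], [v_0,v_3,v_4], [v_1,v_2,v_3], [v_1,v_2,v_4], [v_1,v_4,v_5], [v_2,v_3,v_5], [v_3,v_4,v_5]

Hence C_0 ≅ Z^6, C_1 ≅ Z^15, C_2 ≅ Z^10.

∂_1: C_1 → C_0 sends each edge [p,q] (with p < q) to q − p. For instance
  ∂[v_0,v_4] = [v_4] − [v_0].
The resulting 6×15 matrix has rank 5, and its Smith normal form has invariant factors (1,1,1,1,1).

∂_2: C_2 → C_1 acts by ∂[p,q,r] = [q,r] − [p,r] + [p,q]. For instance
  ∂[v_1,v_2,v_4] = [v_2,v_4] − [v_1,v_4] + [v_1,v_2],
  ∂[v_3,v_4,v_5] = [v_4,v_5] − [v_3,v_5] + [v_3,v_4].
This gives a 15×10 integer matrix of rank 10; reducing to Smith normal form yields diagonal entries (1,1,1,1,1,1,1,1,1,2).

Computing H_k = (kernel of ∂_k) / (image of ∂_{k+1}):

  H_0: rank C_0 − rank ∂_1 = 6 − 5 = 1, and the invariant factors of ∂_1 are all 1, so H_0 = Z.

H_0 = Z.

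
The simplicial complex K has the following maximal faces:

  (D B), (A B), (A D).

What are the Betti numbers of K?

Take the total order A < B < D on the vertex set. Then K (dimension 1) consists of the simplices:

  0-simplices (3): A, B, D
  1-simplices (3): AB, AD, BD

giving chain groups C_0 ≅ Z^3, C_1 ≅ Z^3.

Boundary ∂_1: C_1 → C_0 sends each edge [p,q] (with p < q) to q − p. For instance
  ∂BD = D − B.
The 3×3 boundary matrix has rank 2 and Smith normal form diag(1,1).

From H_k ≅ ker(∂_k) / im(∂_{k+1}) we obtain:

  H_0: rank C_0 − rank ∂_1 = 3 − 2 = 1, and the invariant factors of ∂_1 are all 1, so H_0 = Z.
  H_1: rank ker ∂_1 − rank ∂_2 = (3 − 2) − 0 = 1, and there is no ∂_2, so H_1 = Z.

As a check, the Euler characteristic is 3 − 3 = 0, which agrees with 1 − 1 = 0.
(K is a triangulation of the circle S^1.)

Hence the Betti numbers are b_0 = 1, b_1 = 1.

b_0 = 1, b_1 = 1.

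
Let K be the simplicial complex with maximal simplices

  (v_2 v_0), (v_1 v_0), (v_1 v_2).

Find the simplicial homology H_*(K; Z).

H_0 ≅ Z,  H_1 ≅ Z.

Fix the vertex order v_0 < v_1 < v_2 and write every simplex with vertices in increasing order. Then dim K = 1 and the simplices of K are:

  0-simplices (3): [v_0], [v_1], [v_2]
  1-simplices (3): [v_0,v_1], [v_0,v_2], [v_1,v_2]

Hence C_0 ≅ Z^3, C_1 ≅ Z^3.

The boundary map ∂_1: C_1 → C_0 sends each edge [p,q] (with p < q) to q − p. For instance
  ∂[v_0,v_1] = [v_1] − [v_0].
The 3×3 boundary matrix has rank 2 and Smith normal form diag(1,1).

Computing H_k = (kernel of ∂_k) / (image of ∂_{k+1}):

  H_0: rank C_0 − rank ∂_1 = 3 − 2 = 1, and the invariant factors of ∂_1 are all 1, so H_0 = Z.
  H_1: rank ker ∂_1 − rank ∂_2 = (3 − 2) − 0 = 1, and there is no ∂_2, so H_1 = Z.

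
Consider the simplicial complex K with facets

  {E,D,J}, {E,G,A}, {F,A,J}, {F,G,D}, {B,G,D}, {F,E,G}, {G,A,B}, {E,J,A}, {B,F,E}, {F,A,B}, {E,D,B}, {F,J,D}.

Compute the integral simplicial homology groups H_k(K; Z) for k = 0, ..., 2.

H_0 = Z,  H_1 = Z_2,  H_2 = 0.

We work with the vertex ordering A < B < D < E < F < G < J. The simplices of K, each written with vertices in increasing order, are:

  0-simplices (7): A, B, D, E, F, G, J
  1-simplices (18): AB, AE, AF, AG, AJ, BD, BE, BF, BG, DE, DF, DG, DJ, EF, EG, EJ, FG, FJ
  2-simplices (12): ABF, ABG, AEG, AEJ, AFJ, BDE, BDG, BEF, DEJ, DFG, DFJ, EFG

giving chain groups C_0 ≅ Z^7, C_1 ≅ Z^18, C_2 ≅ Z^12.

∂_1: C_1 → C_0 maps an edge to its endpoints' difference, ∂[p,q] = q − p. For instance
  ∂AJ = J − A.
The resulting 7×18 matrix has rank 6, and its Smith normal form has invariant factors (1,1,1,1,1,1).

∂_2: C_2 → C_1 maps a triangle to the signed sum of its edges. For instance
  ∂AFJ = FJ − AJ + AF,
  ∂BEF = EF − BF + BE.
The 18×12 boundary matrix has rank 12 and Smith normal form diag(1,1,1,1,1,1,1,1,1,1,1,2).

Reading off H_k = ker ∂_k / im ∂_{k+1}:

  H_0: rank C_0 − rank ∂_1 = 7 − 6 = 1, and the invariant factors of ∂_1 are all 1, so H_0 ≅ Z.
  H_1: rank ker ∂_1 − rank ∂_2 = (18 − 6) − 12 = 0, and ∂_2 has invariant factor 2 > 1, so H_1 ≅ Z_2.
  H_2: rank ker ∂_2 − rank ∂_3 = (12 − 12) − 0 = 0, and there is no ∂_3, so H_2 ≅ 0.

(K is a triangulation of the real projective plane RP^2.)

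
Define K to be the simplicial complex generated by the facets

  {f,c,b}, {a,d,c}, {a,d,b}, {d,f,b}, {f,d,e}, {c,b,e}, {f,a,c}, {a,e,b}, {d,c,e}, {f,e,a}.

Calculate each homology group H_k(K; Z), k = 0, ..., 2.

Order the vertices as a < b < c < d < e < f. Listing each simplex with vertices in this order, K has dimension 2 with simplices:

  0-simplices (6): a, b, c, d, e, f
  1-simplices (15): ab, ac, ad, ae, af, bc, bd, be, bf, cd, ce, cf, de, df, ef
  2-simplices (10): abd, abe, acd, acf, aef, bce, bcf, bdf, cde, def

giving chain groups C_0 ≅ Z^6, C_1 ≅ Z^15, C_2 ≅ Z^10.

∂_1: C_1 → C_0 sends each edge [p,q] (with p < q) to q − p.
The resulting 6×15 matrix has rank 5, and its Smith normal form has invariant factors (1,1,1,1,1).

Boundary ∂_2: C_2 → C_1 maps a triangle to the signed sum of its edges. For instance
  ∂abd = bd − ad + ab,
  ∂cde = de − ce + cd.
The resulting 15×10 matrix has rank 10, and its Smith normal form has invariant factors (1,1,1,1,1,1,1,1,1,2).

Reading off H_k = ker ∂_k / im ∂_{k+1}:

  H_0: rank C_0 − rank ∂_1 = 6 − 5 = 1, and the invariant factors of ∂_1 are all 1, so H_0 = Z.
  H_1: rank ker ∂_1 − rank ∂_2 = (15 − 5) − 10 = 0, and ∂_2 has invariant factor 2 > 1, so H_1 = Z/2.
  H_2: rank ker ∂_2 − rank ∂_3 = (10 − 10) − 0 = 0, and there is no ∂_3, so H_2 = 0.

As a check, the Euler characteristic is 6 − 15 + 10 = 1, which agrees with 1 − 0 + 0 = 1.

H_0 ≅ Z,  H_1 ≅ Z/2,  H_2 = 0.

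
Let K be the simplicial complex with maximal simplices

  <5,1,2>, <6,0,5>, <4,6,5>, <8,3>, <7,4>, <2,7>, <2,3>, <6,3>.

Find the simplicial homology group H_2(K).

H_2 = 0.

Fix the vertex order 0 < 1 < 2 < 3 < 4 < 5 < 6 < 7 < 8 and write every simplex with vertices in increasing order. Then dim K = 2 and the simplices of K are:

  0-simplices (9): [0], [1], [2], [3], [4], [5], [6], [7], [8]
  1-simplices (13): [0,5], [0,6], [1,2], [1,5], [2,3], [2,5], [2,7], [3,6], [3,8], [4,5], [4,6], [4,7], [5,6]
  2-simplices (3): [0,5,6], [1,2,5], [4,5,6]

Hence C_0 ≅ Z^9, C_1 ≅ Z^13, C_2 ≅ Z^3.

The boundary map ∂_1: C_1 → C_0 is given by ∂[p,q] = [q] − [p]. For instance
  ∂[4,5] = [5] − [4].
As a 9×13 matrix over Z this has rank 8, with invariant factors (1,1,1,1,1,1,1,1).

The boundary map ∂_2: C_2 → C_1 acts by ∂[p,q,r] = [q,r] − [p,r] + [p,q]. For instance
  ∂[0,5,6] = [5,6] − [0,6] + [0,5],
  ∂[1,2,5] = [2,5] − [1,5] + [1,2].
The resulting 13×3 matrix has rank 3, and its Smith normal form has invariant factors (1,1,1).

From H_k ≅ ker(∂_k) / im(∂_{k+1}) we obtain:

  H_2: rank ker ∂_2 − rank ∂_3 = (3 − 3) − 0 = 0, and there is no ∂_3, so H_2 ≅ 0.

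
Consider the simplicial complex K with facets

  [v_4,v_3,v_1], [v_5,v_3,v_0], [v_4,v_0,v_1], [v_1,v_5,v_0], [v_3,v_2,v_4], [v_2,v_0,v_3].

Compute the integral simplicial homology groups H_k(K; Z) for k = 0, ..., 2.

Take the total order v_0 < v_1 < v_2 < v_3 < v_4 < v_5 on the vertex set. Then K (dimension 2) consists of the simplices:

  0-simplices (6): [v_0], [v_1], [v_2], [v_3], [v_4], [v_5]
  1-simplices (12): [v_0,v_1], [v_0,v_2], [v_0,v_3], [v_0,v_4], [v_0,v_5], [v_1,v_3], [v_1,v_4], [v_1,v_5], [v_2,v_3], [v_2,v_4], [v_3,v_4], [v_3,v_5]
  2-simplices (6): [v_0,v_1,v_4], [v_0,v_1,v_5], [v_0,v_2,v_3], [v_0,v_3,v_5], [v_1,v_3,v_4], [v_2,v_3,v_4]

giving chain groups C_0 ≅ Z^6, C_1 ≅ Z^12, C_2 ≅ Z^6.

The boundary map ∂_1: C_1 → C_0 maps an edge to its endpoints' difference, ∂[p,q] = q − p. For instance
  ∂[v_0,v_5] = [v_5] − [v_0].
The resulting 6×12 matrix has rank 5, and its Smith normal form has invariant factors (1,1,1,1,1).

The boundary map ∂_2: C_2 → C_1 sends each 2-simplex [p,q,r] to [q,r] − [p,r] + [p,q]. For instance
  ∂[v_1,v_3,v_4] = [v_3,v_4] − [v_1,v_4] + [v_1,v_3],
  ∂[v_0,v_1,v_4] = [v_1,v_4] − [v_0,v_4] + [v_0,v_1].
The resulting 12×6 matrix has rank 6, and its Smith normal form has invariant factors (1,1,1,1,1,1).

From H_k ≅ ker(∂_k) / im(∂_{k+1}) we obtain:

  H_0: rank C_0 − rank ∂_1 = 6 − 5 = 1, and the invariant factors of ∂_1 are all 1, so H_0 ≅ Z.
  H_1: rank ker ∂_1 − rank ∂_2 = (12 − 5) − 6 = 1, and the invariant factors of ∂_2 are all 1, so H_1 ≅ Z.
  H_2: rank ker ∂_2 − rank ∂_3 = (6 − 6) − 0 = 0, and there is no ∂_3, so H_2 ≅ 0.

(K is a triangulation of the cylinder S^1 x I.)

H_0 ≅ Z,  H_1 ≅ Z,  H_2 = 0.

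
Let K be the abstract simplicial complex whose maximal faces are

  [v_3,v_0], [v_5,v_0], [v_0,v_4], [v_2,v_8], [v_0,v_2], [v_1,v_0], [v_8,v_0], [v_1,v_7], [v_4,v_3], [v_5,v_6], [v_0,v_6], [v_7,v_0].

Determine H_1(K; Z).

K has 9 vertices, 12 edges.
rank ∂_1 = 8, rank ∂_2 = 0 ⇒ b_1 = 12 − 8 − 0 = 4. So H_1 ≅ Z^4.

H_1 ≅ Z^4.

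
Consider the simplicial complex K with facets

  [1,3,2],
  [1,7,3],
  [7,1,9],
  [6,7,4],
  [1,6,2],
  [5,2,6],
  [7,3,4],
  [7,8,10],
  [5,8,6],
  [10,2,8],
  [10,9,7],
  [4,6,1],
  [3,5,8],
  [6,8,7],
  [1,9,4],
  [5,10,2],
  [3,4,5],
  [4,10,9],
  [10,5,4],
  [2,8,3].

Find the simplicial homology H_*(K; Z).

Order the vertices as 1 < 2 < 3 < 4 < 5 < 6 < 7 < 8 < 9 < 10. Listing each simplex with vertices in this order, K has dimension 2 with simplices:

  0-simplices (10): [1], [2], [3], [4], [5], [6], [7], [8], [9], [10]
  1-simplices (30): (30 of them)
  2-simplices (20): (20 of them)

giving chain groups C_0 ≅ Z^10, C_1 ≅ Z^30, C_2 ≅ Z^20.

Boundary ∂_1: C_1 → C_0 sends each edge [p,q] (with p < q) to q − p. For instance
  ∂[4,6] = [6] − [4].
The resulting 10×30 matrix has rank 9, and its Smith normal form has invariant factors (1,1,1,1,1,1,1,1,1).

∂_2: C_2 → C_1 sends each 2-simplex [p,q,r] to [q,r] − [p,r] + [p,q]. For instance
  ∂[4,9,10] = [9,10] − [4,10] + [4,9],
  ∂[7,8,10] = [8,10] − [7,10] + [7,8].
The 30×20 boundary matrix has rank 20 and Smith normal form diag(1,1,1,1,1,1,1,1,1,1,1,1,1,1,1,1,1,1,1,2).

Now H_k = ker ∂_k / im ∂_{k+1}, so:

  H_0: rank C_0 − rank ∂_1 = 10 − 9 = 1, and the invariant factors of ∂_1 are all 1, so H_0 = Z.
  H_1: rank ker ∂_1 − rank ∂_2 = (30 − 9) − 20 = 1, and ∂_2 has invariant factor 2 > 1, so H_1 = Z ⊕ Z/2.
  H_2: rank ker ∂_2 − rank ∂_3 = (20 − 20) − 0 = 0, and there is no ∂_3, so H_2 = 0.

H_0 = Z,  H_1 = Z ⊕ Z/2,  H_2 = 0.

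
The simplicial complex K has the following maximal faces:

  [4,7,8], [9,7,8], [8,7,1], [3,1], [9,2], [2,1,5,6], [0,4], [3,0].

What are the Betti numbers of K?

We work with the vertex ordering 0 < 1 < 2 < 3 < 4 < 5 < 6 < 7 < 8 < 9. The simplices of K, each written with vertices in increasing order, are:

  0-simplices (10): [0], [1], [2], [3], [4], [5], [6], [7], [8], [9]
  1-simplices (17): [0,3], [0,4], [1,2], [1,3], [1,5], [1,6], [1,7], [1,8], [2,5], [2,6], [2,9], [4,7], [4,8], [5,6], [7,8], [7,9], [8,9]
  2-simplices (7): [1,2,5], [1,2,6], [1,5,6], [1,7,8], [2,5,6], [4,7,8], [7,8,9]
  3-simplices (1): [1,2,5,6]

giving chain groups C_0 ≅ Z^10, C_1 ≅ Z^17, C_2 ≅ Z^7, C_3 ≅ Z^1.

The boundary map ∂_1: C_1 → C_0 is given by ∂[p,q] = [q] − [p].
This gives a 10×17 integer matrix of rank 9; reducing to Smith normal form yields diagonal entries (1,1,1,1,1,1,1,1,1).

∂_2: C_2 → C_1 acts by ∂[p,q,r] = [q,r] − [p,r] + [p,q]. For instance
  ∂[7,8,9] = [8,9] − [7,9] + [7,8],
  ∂[1,2,6] = [2,6] − [1,6] + [1,2].
The 17×7 boundary matrix has rank 6 and Smith normal form diag(1,1,1,1,1,1).

∂_3: C_3 → C_2 sends each 3-simplex σ to the alternating sum Σ_i (−1)^i (σ with its i-th vertex removed). For instance
  ∂[1,2,5,6] = [2,5,6] − [1,5,6] + [1,2,6] − [1,2,5].
The resulting 7×1 matrix has rank 1, and its Smith normal form has invariant factors (1).

Reading off H_k = ker ∂_k / im ∂_{k+1}:

  H_0: rank C_0 − rank ∂_1 = 10 − 9 = 1, and the invariant factors of ∂_1 are all 1, so H_0 ≅ Z.
  H_1: rank ker ∂_1 − rank ∂_2 = (17 − 9) − 6 = 2, and the invariant factors of ∂_2 are all 1, so H_1 ≅ Z^2.
  H_2: rank ker ∂_2 − rank ∂_3 = (7 − 6) − 1 = 0, and the invariant factors of ∂_3 are all 1, so H_2 ≅ 0.
  H_3: rank ker ∂_3 − rank ∂_4 = (1 − 1) − 0 = 0, and there is no ∂_4, so H_3 ≅ 0.

Hence the Betti numbers are b_0 = 1, b_1 = 2, b_2 = 0, b_3 = 0.

b_0 = 1, b_1 = 2, b_2 = 0, b_3 = 0.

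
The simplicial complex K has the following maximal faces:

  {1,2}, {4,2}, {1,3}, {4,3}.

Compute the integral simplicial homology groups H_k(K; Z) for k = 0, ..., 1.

Fix the vertex order 1 < 2 < 3 < 4 and write every simplex with vertices in increasing order. Then dim K = 1 and the simplices of K are:

  0-simplices (4): [1], [2], [3], [4]
  1-simplices (4): [1,2], [1,3], [2,4], [3,4]

so the chain groups are C_0 ≅ Z^4, C_1 ≅ Z^4.

Boundary ∂_1: C_1 → C_0 is given by ∂[p,q] = [q] − [p].
This gives a 4×4 integer matrix of rank 3; reducing to Smith normal form yields diagonal entries (1,1,1).

Now H_k = ker ∂_k / im ∂_{k+1}, so:

  H_0: rank C_0 − rank ∂_1 = 4 − 3 = 1, and the invariant factors of ∂_1 are all 1, so H_0 ≅ Z.
  H_1: rank ker ∂_1 − rank ∂_2 = (4 − 3) − 0 = 1, and there is no ∂_2, so H_1 ≅ Z.

(K is a triangulation of the circle S^1.)

H_0 ≅ Z,  H_1 ≅ Z.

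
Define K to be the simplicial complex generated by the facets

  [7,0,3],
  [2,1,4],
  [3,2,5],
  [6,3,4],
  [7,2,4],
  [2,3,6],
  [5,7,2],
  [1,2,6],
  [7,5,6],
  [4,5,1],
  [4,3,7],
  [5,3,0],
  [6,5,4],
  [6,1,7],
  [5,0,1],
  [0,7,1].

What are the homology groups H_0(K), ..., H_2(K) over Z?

K has 8 vertices, 24 edges, 16 triangles.
rank ∂_0 = 0, rank ∂_1 = 7 ⇒ b_0 = 8 − 0 − 7 = 1; all invariant factors of ∂_1 are 1 so no torsion. So H_0 = Z.
rank ∂_1 = 7, rank ∂_2 = 15 ⇒ b_1 = 24 − 7 − 15 = 2; all invariant factors of ∂_2 are 1 so no torsion. So H_1 = Z^2.
rank ∂_2 = 15, rank ∂_3 = 0 ⇒ b_2 = 16 − 15 − 0 = 1. So H_2 = Z.

H_0 ≅ Z,  H_1 ≅ Z^2,  H_2 ≅ Z.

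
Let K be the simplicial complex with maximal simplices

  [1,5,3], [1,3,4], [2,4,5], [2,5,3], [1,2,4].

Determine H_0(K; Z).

Fix the vertex order 1 < 2 < 3 < 4 < 5 and write every simplex with vertices in increasing order. Then dim K = 2 and the simplices of K are:

  0-simplices (5): [1], [2], [3], [4], [5]
  1-simplices (10): [1,2], [1,3], [1,4], [1,5], [2,3], [2,4], [2,5], [3,4], [3,5], [4,5]
  2-simplices (5): [1,2,4], [1,3,4], [1,3,5], [2,3,5], [2,4,5]

Hence C_0 ≅ Z^5, C_1 ≅ Z^10, C_2 ≅ Z^5.

The boundary map ∂_1: C_1 → C_0 maps an edge to its endpoints' difference, ∂[p,q] = q − p.
The resulting 5×10 matrix has rank 4, and its Smith normal form has invariant factors (1,1,1,1).

The boundary map ∂_2: C_2 → C_1 acts by ∂[p,q,r] = [q,r] − [p,r] + [p,q]. For instance
  ∂[1,3,4] = [3,4] − [1,4] + [1,3],
  ∂[1,2,4] = [2,4] − [1,4] + [1,2].
As a 10×5 matrix over Z this has rank 5, with invariant factors (1,1,1,1,1).

Now H_k = ker ∂_k / im ∂_{k+1}, so:

  H_0: rank C_0 − rank ∂_1 = 5 − 4 = 1, and the invariant factors of ∂_1 are all 1, so H_0 = Z.

H_0 = Z.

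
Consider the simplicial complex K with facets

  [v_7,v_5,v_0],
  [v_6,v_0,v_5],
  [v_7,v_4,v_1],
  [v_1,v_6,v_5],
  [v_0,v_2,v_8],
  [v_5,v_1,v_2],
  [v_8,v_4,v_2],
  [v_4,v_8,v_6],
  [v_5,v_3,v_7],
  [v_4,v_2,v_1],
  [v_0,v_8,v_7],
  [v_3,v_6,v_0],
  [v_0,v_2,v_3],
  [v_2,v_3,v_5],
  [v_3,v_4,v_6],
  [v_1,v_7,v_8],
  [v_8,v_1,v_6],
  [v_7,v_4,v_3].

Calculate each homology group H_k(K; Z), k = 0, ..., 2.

H_0 ≅ Z,  H_1 ≅ Z × Z/2,  H_2 = 0.

We work with the vertex ordering v_0 < v_1 < v_2 < v_3 < v_4 < v_5 < v_6 < v_7 < v_8. The simplices of K, each written with vertices in increasing order, are:

  0-simplices (9): [v_0], [v_1], [v_2], [v_3], [v_4], [v_5], [v_6], [v_7], [v_8]
  1-simplices (27): (27 of them)
  2-simplices (18): (18 of them)

giving chain groups C_0 ≅ Z^9, C_1 ≅ Z^27, C_2 ≅ Z^18.

∂_1: C_1 → C_0 is given by ∂[p,q] = [q] − [p]. For instance
  ∂[v_0,v_2] = [v_2] − [v_0].
The resulting 9×27 matrix has rank 8, and its Smith normal form has invariant factors (1,1,1,1,1,1,1,1).

Boundary ∂_2: C_2 → C_1 sends each 2-simplex [p,q,r] to [q,r] − [p,r] + [p,q]. For instance
  ∂[v_3,v_4,v_6] = [v_4,v_6] − [v_3,v_6] + [v_3,v_4],
  ∂[v_1,v_7,v_8] = [v_7,v_8] − [v_1,v_8] + [v_1,v_7].
The resulting 27×18 matrix has rank 18, and its Smith normal form has invariant factors (1,1,1,1,1,1,1,1,1,1,1,1,1,1,1,1,1,2).

Now H_k = ker ∂_k / im ∂_{k+1}, so:

  H_0: rank C_0 − rank ∂_1 = 9 − 8 = 1, and the invariant factors of ∂_1 are all 1, so H_0 ≅ Z.
  H_1: rank ker ∂_1 − rank ∂_2 = (27 − 8) − 18 = 1, and ∂_2 has invariant factor 2 > 1, so H_1 ≅ Z × Z/2.
  H_2: rank ker ∂_2 − rank ∂_3 = (18 − 18) − 0 = 0, and there is no ∂_3, so H_2 ≅ 0.

As a check, the Euler characteristic is 9 − 27 + 18 = 0, which agrees with 1 − 1 + 0 = 0.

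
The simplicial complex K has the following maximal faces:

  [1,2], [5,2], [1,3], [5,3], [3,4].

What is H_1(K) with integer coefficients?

K has 5 vertices, 5 edges.
rank ∂_1 = 4, rank ∂_2 = 0 ⇒ b_1 = 5 − 4 − 0 = 1. So H_1 ≅ Z.

H_1 ≅ Z.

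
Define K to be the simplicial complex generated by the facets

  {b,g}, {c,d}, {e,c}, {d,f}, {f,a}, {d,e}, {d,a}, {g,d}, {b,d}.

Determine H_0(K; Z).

We work with the vertex ordering a < b < c < d < e < f < g. The simplices of K, each written with vertices in increasing order, are:

  0-simplices (7): a, b, c, d, e, f, g
  1-simplices (9): ad, af, bd, bg, cd, ce, de, df, dg

Hence C_0 ≅ Z^7, C_1 ≅ Z^9.

∂_1: C_1 → C_0 is given by ∂[p,q] = [q] − [p]. For instance
  ∂de = e − d.
The 7×9 boundary matrix has rank 6 and Smith normal form diag(1,1,1,1,1,1).

Reading off H_k = ker ∂_k / im ∂_{k+1}:

  H_0: rank C_0 − rank ∂_1 = 7 − 6 = 1, and the invariant factors of ∂_1 are all 1, so H_0 = Z.

(K is a triangulation of a wedge of 3 circles.)

H_0 ≅ Z.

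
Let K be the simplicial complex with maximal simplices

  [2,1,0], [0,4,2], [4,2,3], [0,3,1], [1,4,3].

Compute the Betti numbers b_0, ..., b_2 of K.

b_0 = 1, b_1 = 1, b_2 = 0.

We work with the vertex ordering 0 < 1 < 2 < 3 < 4. The simplices of K, each written with vertices in increasing order, are:

  0-simplices (5): [0], [1], [2], [3], [4]
  1-simplices (10): [0,1], [0,2], [0,3], [0,4], [1,2], [1,3], [1,4], [2,3], [2,4], [3,4]
  2-simplices (5): [0,1,2], [0,1,3], [0,2,4], [1,3,4], [2,3,4]

so the chain groups are C_0 ≅ Z^5, C_1 ≅ Z^10, C_2 ≅ Z^5.

∂_1: C_1 → C_0 maps an edge to its endpoints' difference, ∂[p,q] = q − p. For instance
  ∂[2,4] = [4] − [2].
The 5×10 boundary matrix has rank 4 and Smith normal form diag(1,1,1,1).

Boundary ∂_2: C_2 → C_1 acts by ∂[p,q,r] = [q,r] − [p,r] + [p,q]. For instance
  ∂[2,3,4] = [3,4] − [2,4] + [2,3],
  ∂[0,1,3] = [1,3] − [0,3] + [0,1].
The resulting 10×5 matrix has rank 5, and its Smith normal form has invariant factors (1,1,1,1,1).

From H_k ≅ ker(∂_k) / im(∂_{k+1}) we obtain:

  H_0: rank C_0 − rank ∂_1 = 5 − 4 = 1, and the invariant factors of ∂_1 are all 1, so H_0 = Z.
  H_1: rank ker ∂_1 − rank ∂_2 = (10 − 4) − 5 = 1, and the invariant factors of ∂_2 are all 1, so H_1 = Z.
  H_2: rank ker ∂_2 − rank ∂_3 = (5 − 5) − 0 = 0, and there is no ∂_3, so H_2 = 0.

Hence the Betti numbers are b_0 = 1, b_1 = 1, b_2 = 0.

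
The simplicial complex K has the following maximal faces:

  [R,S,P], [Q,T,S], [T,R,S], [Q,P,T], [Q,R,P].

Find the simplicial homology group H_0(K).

H_0 ≅ Z.

Order the vertices as P < Q < R < S < T. Listing each simplex with vertices in this order, K has dimension 2 with simplices:

  0-simplices (5): P, Q, R, S, T
  1-simplices (10): PQ, PR, PS, PT, QR, QS, QT, RS, RT, ST
  2-simplices (5): PQR, PQT, PRS, QST, RST

giving chain groups C_0 ≅ Z^5, C_1 ≅ Z^10, C_2 ≅ Z^5.

∂_1: C_1 → C_0 sends each edge [p,q] (with p < q) to q − p. For instance
  ∂PR = R − P.
The resulting 5×10 matrix has rank 4, and its Smith normal form has invariant factors (1,1,1,1).

The boundary map ∂_2: C_2 → C_1 sends each 2-simplex [p,q,r] to [q,r] − [p,r] + [p,q]. For instance
  ∂PQT = QT − PT + PQ,
  ∂RST = ST − RT + RS.
As a 10×5 matrix over Z this has rank 5, with invariant factors (1,1,1,1,1).

Computing H_k = (kernel of ∂_k) / (image of ∂_{k+1}):

  H_0: rank C_0 − rank ∂_1 = 5 − 4 = 1, and the invariant factors of ∂_1 are all 1, so H_0 ≅ Z.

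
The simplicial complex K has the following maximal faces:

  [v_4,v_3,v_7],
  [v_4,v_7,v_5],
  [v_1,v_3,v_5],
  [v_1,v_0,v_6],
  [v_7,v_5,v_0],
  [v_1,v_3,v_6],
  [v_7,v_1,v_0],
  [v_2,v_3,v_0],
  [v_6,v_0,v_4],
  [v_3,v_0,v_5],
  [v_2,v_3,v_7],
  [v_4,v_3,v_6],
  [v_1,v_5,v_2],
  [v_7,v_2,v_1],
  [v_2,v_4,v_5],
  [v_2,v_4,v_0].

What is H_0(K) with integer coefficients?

H_0 ≅ Z.

Take the total order v_0 < v_1 < v_2 < v_3 < v_4 < v_5 < v_6 < v_7 on the vertex set. Then K (dimension 2) consists of the simplices:

  0-simplices (8): [v_0], [v_1], [v_2], [v_3], [v_4], [v_5], [v_6], [v_7]
  1-simplices (24): (24 of them)
  2-simplices (16): (16 of them)

so the chain groups are C_0 ≅ Z^8, C_1 ≅ Z^24, C_2 ≅ Z^16.

∂_1: C_1 → C_0 sends each edge [p,q] (with p < q) to q − p. For instance
  ∂[v_0,v_2] = [v_2] − [v_0].
The resulting 8×24 matrix has rank 7, and its Smith normal form has invariant factors (1,1,1,1,1,1,1).

The boundary map ∂_2: C_2 → C_1 acts by ∂[p,q,r] = [q,r] − [p,r] + [p,q]. For instance
  ∂[v_0,v_1,v_6] = [v_1,v_6] − [v_0,v_6] + [v_0,v_1],
  ∂[v_2,v_3,v_7] = [v_3,v_7] − [v_2,v_7] + [v_2,v_3].
As a 24×16 matrix over Z this has rank 15, with invariant factors (1,1,1,1,1,1,1,1,1,1,1,1,1,1,1).

From H_k ≅ ker(∂_k) / im(∂_{k+1}) we obtain:

  H_0: rank C_0 − rank ∂_1 = 8 − 7 = 1, and the invariant factors of ∂_1 are all 1, so H_0 = Z.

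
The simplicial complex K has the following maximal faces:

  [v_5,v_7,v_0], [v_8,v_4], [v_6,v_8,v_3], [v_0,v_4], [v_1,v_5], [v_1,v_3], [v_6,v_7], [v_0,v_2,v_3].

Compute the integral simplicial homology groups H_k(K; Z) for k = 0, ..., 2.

Order the vertices as v_0 < v_1 < v_2 < v_3 < v_4 < v_5 < v_6 < v_7 < v_8. Listing each simplex with vertices in this order, K has dimension 2 with simplices:

  0-simplices (9): [v_0], [v_1], [v_2], [v_3], [v_4], [v_5], [v_6], [v_7], [v_8]
  1-simplices (14): [v_0,v_2], [v_0,v_3], [v_0,v_4], [v_0,v_5], [v_0,v_7], [v_1,v_3], [v_1,v_5], [v_2,v_3], [v_3,v_6], [v_3,v_8], [v_4,v_8], [v_5,v_7], [v_6,v_7], [v_6,v_8]
  2-simplices (3): [v_0,v_2,v_3], [v_0,v_5,v_7], [v_3,v_6,v_8]

so the chain groups are C_0 ≅ Z^9, C_1 ≅ Z^14, C_2 ≅ Z^3.

Boundary ∂_1: C_1 → C_0 maps an edge to its endpoints' difference, ∂[p,q] = q − p.
The 9×14 boundary matrix has rank 8 and Smith normal form diag(1,1,1,1,1,1,1,1).

Boundary ∂_2: C_2 → C_1 acts by ∂[p,q,r] = [q,r] − [p,r] + [p,q]. For instance
  ∂[v_3,v_6,v_8] = [v_6,v_8] − [v_3,v_8] + [v_3,v_6],
  ∂[v_0,v_2,v_3] = [v_2,v_3] − [v_0,v_3] + [v_0,v_2].
This gives a 14×3 integer matrix of rank 3; reducing to Smith normal form yields diagonal entries (1,1,1).

Computing H_k = (kernel of ∂_k) / (image of ∂_{k+1}):

  H_0: rank C_0 − rank ∂_1 = 9 − 8 = 1, and the invariant factors of ∂_1 are all 1, so H_0 ≅ Z.
  H_1: rank ker ∂_1 − rank ∂_2 = (14 − 8) − 3 = 3, and the invariant factors of ∂_2 are all 1, so H_1 ≅ Z^3.
  H_2: rank ker ∂_2 − rank ∂_3 = (3 − 3) − 0 = 0, and there is no ∂_3, so H_2 ≅ 0.

H_0 ≅ Z,  H_1 ≅ Z^3,  H_2 = 0.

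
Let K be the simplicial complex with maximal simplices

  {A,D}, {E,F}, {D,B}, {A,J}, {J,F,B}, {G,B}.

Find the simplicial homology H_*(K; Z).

H_0 = Z,  H_1 = Z,  H_2 = 0.

Order the vertices as A < B < D < E < F < G < J. Listing each simplex with vertices in this order, K has dimension 2 with simplices:

  0-simplices (7): A, B, D, E, F, G, J
  1-simplices (8): AD, AJ, BD, BF, BG, BJ, EF, FJ
  2-simplices (1): BFJ

so the chain groups are C_0 ≅ Z^7, C_1 ≅ Z^8, C_2 ≅ Z^1.

The boundary map ∂_1: C_1 → C_0 sends each edge [p,q] (with p < q) to q − p.
The resulting 7×8 matrix has rank 6, and its Smith normal form has invariant factors (1,1,1,1,1,1).

The boundary map ∂_2: C_2 → C_1 maps a triangle to the signed sum of its edges. For instance
  ∂BFJ = FJ − BJ + BF.
The 8×1 boundary matrix has rank 1 and Smith normal form diag(1).

From H_k ≅ ker(∂_k) / im(∂_{k+1}) we obtain:

  H_0: rank C_0 − rank ∂_1 = 7 − 6 = 1, and the invariant factors of ∂_1 are all 1, so H_0 = Z.
  H_1: rank ker ∂_1 − rank ∂_2 = (8 − 6) − 1 = 1, and the invariant factors of ∂_2 are all 1, so H_1 = Z.
  H_2: rank ker ∂_2 − rank ∂_3 = (1 − 1) − 0 = 0, and there is no ∂_3, so H_2 = 0.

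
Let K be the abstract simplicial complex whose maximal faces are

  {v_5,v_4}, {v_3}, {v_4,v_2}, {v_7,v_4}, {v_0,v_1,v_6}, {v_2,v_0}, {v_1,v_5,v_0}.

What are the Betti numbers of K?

b_0 = 2, b_1 = 1, b_2 = 0.

We work with the vertex ordering v_0 < v_1 < v_2 < v_3 < v_4 < v_5 < v_6 < v_7. The simplices of K, each written with vertices in increasing order, are:

  0-simplices (8): [v_0], [v_1], [v_2], [v_3], [v_4], [v_5], [v_6], [v_7]
  1-simplices (9): [v_0,v_1], [v_0,v_2], [v_0,v_5], [v_0,v_6], [v_1,v_5], [v_1,v_6], [v_2,v_4], [v_4,v_5], [v_4,v_7]
  2-simplices (2): [v_0,v_1,v_5], [v_0,v_1,v_6]

so the chain groups are C_0 ≅ Z^8, C_1 ≅ Z^9, C_2 ≅ Z^2.

∂_1: C_1 → C_0 maps an edge to its endpoints' difference, ∂[p,q] = q − p. For instance
  ∂[v_4,v_7] = [v_7] − [v_4].
As a 8×9 matrix over Z this has rank 6, with invariant factors (1,1,1,1,1,1).

Boundary ∂_2: C_2 → C_1 sends each 2-simplex [p,q,r] to [q,r] − [p,r] + [p,q]. For instance
  ∂[v_0,v_1,v_5] = [v_1,v_5] − [v_0,v_5] + [v_0,v_1],
  ∂[v_0,v_1,v_6] = [v_1,v_6] − [v_0,v_6] + [v_0,v_1].
The resulting 9×2 matrix has rank 2, and its Smith normal form has invariant factors (1,1).

Computing H_k = (kernel of ∂_k) / (image of ∂_{k+1}):

  H_0: rank C_0 − rank ∂_1 = 8 − 6 = 2, and the invariant factors of ∂_1 are all 1, so H_0 = Z^2.
  H_1: rank ker ∂_1 − rank ∂_2 = (9 − 6) − 2 = 1, and the invariant factors of ∂_2 are all 1, so H_1 = Z.
  H_2: rank ker ∂_2 − rank ∂_3 = (2 − 2) − 0 = 0, and there is no ∂_3, so H_2 = 0.

Hence the Betti numbers are b_0 = 2, b_1 = 1, b_2 = 0.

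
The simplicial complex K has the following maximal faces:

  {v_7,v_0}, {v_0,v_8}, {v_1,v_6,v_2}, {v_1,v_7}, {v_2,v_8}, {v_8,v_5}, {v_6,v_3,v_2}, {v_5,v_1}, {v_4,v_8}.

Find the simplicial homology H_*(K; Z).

H_0 ≅ Z,  H_1 ≅ Z^2,  H_2 = 0.

Take the total order v_0 < v_1 < v_2 < v_3 < v_4 < v_5 < v_6 < v_7 < v_8 on the vertex set. Then K (dimension 2) consists of the simplices:

  0-simplices (9): [v_0], [v_1], [v_2], [v_3], [v_4], [v_5], [v_6], [v_7], [v_8]
  1-simplices (12): [v_0,v_7], [v_0,v_8], [v_1,v_2], [v_1,v_5], [v_1,v_6], [v_1,v_7], [v_2,v_3], [v_2,v_6], [v_2,v_8], [v_3,v_6], [v_4,v_8], [v_5,v_8]
  2-simplices (2): [v_1,v_2,v_6], [v_2,v_3,v_6]

giving chain groups C_0 ≅ Z^9, C_1 ≅ Z^12, C_2 ≅ Z^2.

Boundary ∂_1: C_1 → C_0 is given by ∂[p,q] = [q] − [p]. For instance
  ∂[v_4,v_8] = [v_8] − [v_4].
As a 9×12 matrix over Z this has rank 8, with invariant factors (1,1,1,1,1,1,1,1).

The boundary map ∂_2: C_2 → C_1 sends each 2-simplex [p,q,r] to [q,r] − [p,r] + [p,q]. For instance
  ∂[v_2,v_3,v_6] = [v_3,v_6] − [v_2,v_6] + [v_2,v_3],
  ∂[v_1,v_2,v_6] = [v_2,v_6] − [v_1,v_6] + [v_1,v_2].
As a 12×2 matrix over Z this has rank 2, with invariant factors (1,1).

Computing H_k = (kernel of ∂_k) / (image of ∂_{k+1}):

  H_0: rank C_0 − rank ∂_1 = 9 − 8 = 1, and the invariant factors of ∂_1 are all 1, so H_0 = Z.
  H_1: rank ker ∂_1 − rank ∂_2 = (12 − 8) − 2 = 2, and the invariant factors of ∂_2 are all 1, so H_1 = Z^2.
  H_2: rank ker ∂_2 − rank ∂_3 = (2 − 2) − 0 = 0, and there is no ∂_3, so H_2 = 0.

As a check, the Euler characteristic is 9 − 12 + 2 = -1, which agrees with 1 − 2 + 0 = -1.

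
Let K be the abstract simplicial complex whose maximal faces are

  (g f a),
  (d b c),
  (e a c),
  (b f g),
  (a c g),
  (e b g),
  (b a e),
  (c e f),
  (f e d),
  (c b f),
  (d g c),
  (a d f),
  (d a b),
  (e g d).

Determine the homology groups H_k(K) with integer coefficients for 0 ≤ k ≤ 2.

H_0 ≅ Z,  H_1 ≅ Z^2,  H_2 ≅ Z.

Fix the vertex order a < b < c < d < e < f < g and write every simplex with vertices in increasing order. Then dim K = 2 and the simplices of K are:

  0-simplices (7): a, b, c, d, e, f, g
  1-simplices (21): ab, ac, ad, ae, af, ag, bc, bd, be, bf, bg, cd, ce, cf, cg, de, df, dg, ef, eg, fg
  2-simplices (14): abd, abe, ace, acg, adf, afg, bcd, bcf, beg, bfg, cdg, cef, def, deg

so the chain groups are C_0 ≅ Z^7, C_1 ≅ Z^21, C_2 ≅ Z^14.

Boundary ∂_1: C_1 → C_0 sends each edge [p,q] (with p < q) to q − p. For instance
  ∂ae = e − a.
The resulting 7×21 matrix has rank 6, and its Smith normal form has invariant factors (1,1,1,1,1,1).

The boundary map ∂_2: C_2 → C_1 maps a triangle to the signed sum of its edges. For instance
  ∂bfg = fg − bg + bf,
  ∂bcd = cd − bd + bc.
The resulting 21×14 matrix has rank 13, and its Smith normal form has invariant factors (1,1,1,1,1,1,1,1,1,1,1,1,1).

Computing H_k = (kernel of ∂_k) / (image of ∂_{k+1}):

  H_0: rank C_0 − rank ∂_1 = 7 − 6 = 1, and the invariant factors of ∂_1 are all 1, so H_0 ≅ Z.
  H_1: rank ker ∂_1 − rank ∂_2 = (21 − 6) − 13 = 2, and the invariant factors of ∂_2 are all 1, so H_1 ≅ Z^2.
  H_2: rank ker ∂_2 − rank ∂_3 = (14 − 13) − 0 = 1, and there is no ∂_3, so H_2 ≅ Z.

As a check, the Euler characteristic is 7 − 21 + 14 = 0, which agrees with 1 − 2 + 1 = 0.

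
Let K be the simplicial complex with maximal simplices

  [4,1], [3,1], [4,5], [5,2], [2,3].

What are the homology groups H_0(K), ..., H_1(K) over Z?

Order the vertices as 1 < 2 < 3 < 4 < 5. Listing each simplex with vertices in this order, K has dimension 1 with simplices:

  0-simplices (5): [1], [2], [3], [4], [5]
  1-simplices (5): [1,3], [1,4], [2,3], [2,5], [4,5]

so the chain groups are C_0 ≅ Z^5, C_1 ≅ Z^5.

∂_1: C_1 → C_0 is given by ∂[p,q] = [q] − [p].
The 5×5 boundary matrix has rank 4 and Smith normal form diag(1,1,1,1).

Reading off H_k = ker ∂_k / im ∂_{k+1}:

  H_0: rank C_0 − rank ∂_1 = 5 − 4 = 1, and the invariant factors of ∂_1 are all 1, so H_0 = Z.
  H_1: rank ker ∂_1 − rank ∂_2 = (5 − 4) − 0 = 1, and there is no ∂_2, so H_1 = Z.

As a check, the Euler characteristic is 5 − 5 = 0, which agrees with 1 − 1 = 0.

H_0 = Z,  H_1 = Z.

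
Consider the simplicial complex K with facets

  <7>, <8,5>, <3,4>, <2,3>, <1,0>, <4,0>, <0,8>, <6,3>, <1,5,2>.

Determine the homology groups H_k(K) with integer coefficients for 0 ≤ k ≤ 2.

H_0 = Z^2,  H_1 = Z^2,  H_2 = 0.

Order the vertices as 0 < 1 < 2 < 3 < 4 < 5 < 6 < 7 < 8. Listing each simplex with vertices in this order, K has dimension 2 with simplices:

  0-simplices (9): [0], [1], [2], [3], [4], [5], [6], [7], [8]
  1-simplices (10): [0,1], [0,4], [0,8], [1,2], [1,5], [2,3], [2,5], [3,4], [3,6], [5,8]
  2-simplices (1): [1,2,5]

so the chain groups are C_0 ≅ Z^9, C_1 ≅ Z^10, C_2 ≅ Z^1.

∂_1: C_1 → C_0 sends each edge [p,q] (with p < q) to q − p. For instance
  ∂[1,5] = [5] − [1].
The resulting 9×10 matrix has rank 7, and its Smith normal form has invariant factors (1,1,1,1,1,1,1).

The boundary map ∂_2: C_2 → C_1 maps a triangle to the signed sum of its edges. For instance
  ∂[1,2,5] = [2,5] − [1,5] + [1,2].
The resulting 10×1 matrix has rank 1, and its Smith normal form has invariant factors (1).

Computing H_k = (kernel of ∂_k) / (image of ∂_{k+1}):

  H_0: rank C_0 − rank ∂_1 = 9 − 7 = 2, and the invariant factors of ∂_1 are all 1, so H_0 ≅ Z^2.
  H_1: rank ker ∂_1 − rank ∂_2 = (10 − 7) − 1 = 2, and the invariant factors of ∂_2 are all 1, so H_1 ≅ Z^2.
  H_2: rank ker ∂_2 − rank ∂_3 = (1 − 1) − 0 = 0, and there is no ∂_3, so H_2 ≅ 0.

As a check, the Euler characteristic is 9 − 10 + 1 = 0, which agrees with 2 − 2 + 0 = 0.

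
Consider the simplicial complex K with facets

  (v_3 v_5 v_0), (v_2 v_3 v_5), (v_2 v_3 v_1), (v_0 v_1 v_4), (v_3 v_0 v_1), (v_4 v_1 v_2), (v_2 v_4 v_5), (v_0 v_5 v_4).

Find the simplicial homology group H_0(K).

We work with the vertex ordering v_0 < v_1 < v_2 < v_3 < v_4 < v_5. The simplices of K, each written with vertices in increasing order, are:

  0-simplices (6): [v_0], [v_1], [v_2], [v_3], [v_4], [v_5]
  1-simplices (12): [v_0,v_1], [v_0,v_3], [v_0,v_4], [v_0,v_5], [v_1,v_2], [v_1,v_3], [v_1,v_4], [v_2,v_3], [v_2,v_4], [v_2,v_5], [v_3,v_5], [v_4,v_5]
  2-simplices (8): [v_0,v_1,v_3], [v_0,v_1,v_4], [v_0,v_3,v_5], [v_0,v_4,v_5], [v_1,v_2,v_3], [v_1,v_2,v_4], [v_2,v_3,v_5], [v_2,v_4,v_5]

so the chain groups are C_0 ≅ Z^6, C_1 ≅ Z^12, C_2 ≅ Z^8.

Boundary ∂_1: C_1 → C_0 is given by ∂[p,q] = [q] − [p].
The 6×12 boundary matrix has rank 5 and Smith normal form diag(1,1,1,1,1).

Boundary ∂_2: C_2 → C_1 maps a triangle to the signed sum of its edges. For instance
  ∂[v_2,v_3,v_5] = [v_3,v_5] − [v_2,v_5] + [v_2,v_3],
  ∂[v_1,v_2,v_3] = [v_2,v_3] − [v_1,v_3] + [v_1,v_2].
This gives a 12×8 integer matrix of rank 7; reducing to Smith normal form yields diagonal entries (1,1,1,1,1,1,1).

Computing H_k = (kernel of ∂_k) / (image of ∂_{k+1}):

  H_0: rank C_0 − rank ∂_1 = 6 − 5 = 1, and the invariant factors of ∂_1 are all 1, so H_0 ≅ Z.

H_0 = Z.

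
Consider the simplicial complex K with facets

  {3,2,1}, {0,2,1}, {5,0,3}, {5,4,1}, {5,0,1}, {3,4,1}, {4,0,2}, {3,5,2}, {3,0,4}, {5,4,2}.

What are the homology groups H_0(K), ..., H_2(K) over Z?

H_0 = Z,  H_1 = Z/2,  H_2 = 0.

Order the vertices as 0 < 1 < 2 < 3 < 4 < 5. Listing each simplex with vertices in this order, K has dimension 2 with simplices:

  0-simplices (6): [0], [1], [2], [3], [4], [5]
  1-simplices (15): [0,1], [0,2], [0,3], [0,4], [0,5], [1,2], [1,3], [1,4], [1,5], [2,3], [2,4], [2,5], [3,4], [3,5], [4,5]
  2-simplices (10): [0,1,2], [0,1,5], [0,2,4], [0,3,4], [0,3,5], [1,2,3], [1,3,4], [1,4,5], [2,3,5], [2,4,5]

so the chain groups are C_0 ≅ Z^6, C_1 ≅ Z^15, C_2 ≅ Z^10.

The boundary map ∂_1: C_1 → C_0 maps an edge to its endpoints' difference, ∂[p,q] = q − p. For instance
  ∂[1,3] = [3] − [1].
This gives a 6×15 integer matrix of rank 5; reducing to Smith normal form yields diagonal entries (1,1,1,1,1).

Boundary ∂_2: C_2 → C_1 sends each 2-simplex [p,q,r] to [q,r] − [p,r] + [p,q]. For instance
  ∂[0,3,4] = [3,4] − [0,4] + [0,3],
  ∂[1,3,4] = [3,4] − [1,4] + [1,3].
The resulting 15×10 matrix has rank 10, and its Smith normal form has invariant factors (1,1,1,1,1,1,1,1,1,2).

Computing H_k = (kernel of ∂_k) / (image of ∂_{k+1}):

  H_0: rank C_0 − rank ∂_1 = 6 − 5 = 1, and the invariant factors of ∂_1 are all 1, so H_0 = Z.
  H_1: rank ker ∂_1 − rank ∂_2 = (15 − 5) − 10 = 0, and ∂_2 has invariant factor 2 > 1, so H_1 = Z/2.
  H_2: rank ker ∂_2 − rank ∂_3 = (10 − 10) − 0 = 0, and there is no ∂_3, so H_2 = 0.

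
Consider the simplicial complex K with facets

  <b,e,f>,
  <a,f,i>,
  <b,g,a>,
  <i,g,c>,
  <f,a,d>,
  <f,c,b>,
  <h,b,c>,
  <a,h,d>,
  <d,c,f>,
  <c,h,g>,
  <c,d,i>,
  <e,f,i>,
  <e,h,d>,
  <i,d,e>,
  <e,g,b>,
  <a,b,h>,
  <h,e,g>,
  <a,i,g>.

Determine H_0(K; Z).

H_0 = Z.

Fix the vertex order a < b < c < d < e < f < g < h < i and write every simplex with vertices in increasing order. Then dim K = 2 and the simplices of K are:

  0-simplices (9): a, b, c, d, e, f, g, h, i
  1-simplices (27): ab, ad, af, ag, ah, ai, bc, be, bf, bg, bh, cd, cf, cg, ch, ci, de, df, dh, di, ef, eg, eh, ei, fi, gh, gi
  2-simplices (18): abg, abh, adf, adh, afi, agi, bcf, bch, bef, beg, cdf, cdi, cgh, cgi, deh, dei, efi, egh

so the chain groups are C_0 ≅ Z^9, C_1 ≅ Z^27, C_2 ≅ Z^18.

∂_1: C_1 → C_0 sends each edge [p,q] (with p < q) to q − p.
The resulting 9×27 matrix has rank 8, and its Smith normal form has invariant factors (1,1,1,1,1,1,1,1).

The boundary map ∂_2: C_2 → C_1 acts by ∂[p,q,r] = [q,r] − [p,r] + [p,q]. For instance
  ∂cdf = df − cf + cd,
  ∂adf = df − af + ad.
The 27×18 boundary matrix has rank 18 and Smith normal form diag(1,1,1,1,1,1,1,1,1,1,1,1,1,1,1,1,1,2).

From H_k ≅ ker(∂_k) / im(∂_{k+1}) we obtain:

  H_0: rank C_0 − rank ∂_1 = 9 − 8 = 1, and the invariant factors of ∂_1 are all 1, so H_0 = Z.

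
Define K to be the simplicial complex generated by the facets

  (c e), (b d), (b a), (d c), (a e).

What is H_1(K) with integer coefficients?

H_1 ≅ Z.

We work with the vertex ordering a < b < c < d < e. The simplices of K, each written with vertices in increasing order, are:

  0-simplices (5): a, b, c, d, e
  1-simplices (5): ab, ae, bd, cd, ce

Hence C_0 ≅ Z^5, C_1 ≅ Z^5.

∂_1: C_1 → C_0 is given by ∂[p,q] = [q] − [p]. For instance
  ∂ab = b − a.
The 5×5 boundary matrix has rank 4 and Smith normal form diag(1,1,1,1).

Reading off H_k = ker ∂_k / im ∂_{k+1}:

  H_1: rank ker ∂_1 − rank ∂_2 = (5 − 4) − 0 = 1, and there is no ∂_2, so H_1 = Z.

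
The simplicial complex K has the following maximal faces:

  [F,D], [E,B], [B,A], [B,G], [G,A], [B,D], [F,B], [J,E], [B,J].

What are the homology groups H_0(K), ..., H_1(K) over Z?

H_0 ≅ Z,  H_1 ≅ Z^3.

Order the vertices as A < B < D < E < F < G < J. Listing each simplex with vertices in this order, K has dimension 1 with simplices:

  0-simplices (7): A, B, D, E, F, G, J
  1-simplices (9): AB, AG, BD, BE, BF, BG, BJ, DF, EJ

Hence C_0 ≅ Z^7, C_1 ≅ Z^9.

∂_1: C_1 → C_0 sends each edge [p,q] (with p < q) to q − p.
The 7×9 boundary matrix has rank 6 and Smith normal form diag(1,1,1,1,1,1).

From H_k ≅ ker(∂_k) / im(∂_{k+1}) we obtain:

  H_0: rank C_0 − rank ∂_1 = 7 − 6 = 1, and the invariant factors of ∂_1 are all 1, so H_0 ≅ Z.
  H_1: rank ker ∂_1 − rank ∂_2 = (9 − 6) − 0 = 3, and there is no ∂_2, so H_1 ≅ Z^3.

As a check, the Euler characteristic is 7 − 9 = -2, which agrees with 1 − 3 = -2.
(K is a triangulation of a wedge of 3 circles.)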